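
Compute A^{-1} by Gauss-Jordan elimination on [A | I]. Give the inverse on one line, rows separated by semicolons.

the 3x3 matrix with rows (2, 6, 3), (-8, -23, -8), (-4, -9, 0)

inverse = [6 9/4 -7/4; -8/3 -1 2/3; 5/3 1/2 -1/6]

Gauss-Jordan on [A | I]:
R1 <- (1/2)*R1:  [   1    3  3/2  |  1/2    0    0 ]
R2 <- R2 - (-8)*R1:  [ 0  1  4  |  4  1  0 ]
R3 <- R3 - (-4)*R1:  [ 0  3  6  |  2  0  1 ]
R1 <- R1 - (3)*R2:  [     1      0  -21/2  |  -23/2     -3      0 ]
R3 <- R3 - (3)*R2:  [   0    0   -6  |  -10   -3    1 ]
R3 <- (1/-6)*R3:  [    0     0     1  |   5/3   1/2  -1/6 ]
R1 <- R1 - (-21/2)*R3:  [    1     0     0  |     6   9/4  -7/4 ]
R2 <- R2 - (4)*R3:  [    0     1     0  |  -8/3    -1   2/3 ]
Right block of [I | A^{-1}] is the inverse:
[    6  9/4  -7/4 ]
[ -8/3   -1   2/3 ]
[  5/3  1/2  -1/6 ]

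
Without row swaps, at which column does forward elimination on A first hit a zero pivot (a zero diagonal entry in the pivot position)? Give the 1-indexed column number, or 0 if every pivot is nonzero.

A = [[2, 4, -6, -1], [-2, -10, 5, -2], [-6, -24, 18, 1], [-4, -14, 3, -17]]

first zero-pivot column = 4

Naive forward elimination:
R2 <- R2 - (-1)*R1:  [  0  -6  -1  -3 ]
R3 <- R3 - (-3)*R1:  [   0  -12    0   -2 ]
R4 <- R4 - (-2)*R1:  [   0   -6   -9  -19 ]
R3 <- R3 - (2)*R2:  [ 0  0  2  4 ]
R4 <- R4 - (1)*R2:  [   0    0   -8  -16 ]
R4 <- R4 - (-4)*R3:  [ 0  0  0  0 ]
Matrix at this point:
[ 2   4  -6  -1 ]
[ 0  -6  -1  -3 ]
[ 0   0   2   4 ]
[ 0   0   0   0 ]
Pivot entry (4,4) in the last row is zero and there are no rows below to swap with -> zero pivot in column 4 (A is singular).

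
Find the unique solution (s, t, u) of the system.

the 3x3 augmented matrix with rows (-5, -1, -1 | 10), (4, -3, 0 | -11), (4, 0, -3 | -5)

Forward elimination on [A|b]:
R2 <- R2 - (-4/5)*R1:  [     0  -19/5   -4/5     -3 ]
R3 <- R3 - (-4/5)*R1:  [     0   -4/5  -19/5      3 ]
R3 <- R3 - (4/19)*R2:  [      0       0  -69/19   69/19 ]
Row echelon form:
[ -5     -1      -1  |     10 ]
[  0  -19/5    -4/5  |     -3 ]
[  0      0  -69/19  |  69/19 ]
Back-substitution:
u = (69/19) / (-69/19) = -1
t = (-3 - (-4/5)*(-1)) / (-19/5) = 1
s = (10 - (-1)*(1) - (-1)*(-1)) / -5 = -2

(-2, 1, -1)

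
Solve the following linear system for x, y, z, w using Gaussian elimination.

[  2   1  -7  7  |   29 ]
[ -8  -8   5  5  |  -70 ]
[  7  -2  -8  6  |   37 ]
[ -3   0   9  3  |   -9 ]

Forward elimination on [A|b]:
R2 <- R2 - (-4)*R1:  [   0   -4  -23   33   46 ]
R3 <- R3 - (7/2)*R1:  [      0   -11/2    33/2   -37/2  -129/2 ]
R4 <- R4 - (-3/2)*R1:  [    0   3/2  -3/2  27/2  69/2 ]
R3 <- R3 - (11/8)*R2:  [      0       0   385/8  -511/8  -511/4 ]
R4 <- R4 - (-3/8)*R2:  [     0      0  -81/8  207/8  207/4 ]
R4 <- R4 - (-81/385)*R3:  [       0        0        0   684/55  1368/55 ]
Row echelon form:
[ 2   1     -7       7  |       29 ]
[ 0  -4    -23      33  |       46 ]
[ 0   0  385/8  -511/8  |   -511/4 ]
[ 0   0      0  684/55  |  1368/55 ]
Back-substitution:
w = (1368/55) / (684/55) = 2
z = (-511/4 - (-511/8)*(2)) / (385/8) = 0
y = (46 - (-23)*(0) - (33)*(2)) / -4 = 5
x = (29 - (1)*(5) - (-7)*(0) - (7)*(2)) / 2 = 5

(5, 5, 0, 2)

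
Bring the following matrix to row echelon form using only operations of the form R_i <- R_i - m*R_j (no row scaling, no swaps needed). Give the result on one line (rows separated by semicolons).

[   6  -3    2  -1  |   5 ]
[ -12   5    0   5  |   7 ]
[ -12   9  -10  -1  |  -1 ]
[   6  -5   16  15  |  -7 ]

Forward elimination:
R2 <- R2 - (-2)*R1:  [  0  -1   4   3  17 ]
R3 <- R3 - (-2)*R1:  [  0   3  -6  -3   9 ]
R4 <- R4 - (1)*R1:  [   0   -2   14   16  -12 ]
R3 <- R3 - (-3)*R2:  [  0   0   6   6  60 ]
R4 <- R4 - (2)*R2:  [   0    0    6   10  -46 ]
R4 <- R4 - (1)*R3:  [    0     0     0     4  -106 ]
Row echelon form:
[ 6  -3  2  -1  |     5 ]
[ 0  -1  4   3  |    17 ]
[ 0   0  6   6  |    60 ]
[ 0   0  0   4  |  -106 ]

REF = [6 -3 2 -1 5; 0 -1 4 3 17; 0 0 6 6 60; 0 0 0 4 -106]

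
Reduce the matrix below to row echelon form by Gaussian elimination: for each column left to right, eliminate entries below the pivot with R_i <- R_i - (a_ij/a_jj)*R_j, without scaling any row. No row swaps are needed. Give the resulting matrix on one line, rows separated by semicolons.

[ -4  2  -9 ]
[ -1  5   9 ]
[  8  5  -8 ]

Forward elimination:
R2 <- R2 - (1/4)*R1:  [    0   9/2  45/4 ]
R3 <- R3 - (-2)*R1:  [   0    9  -26 ]
R3 <- R3 - (2)*R2:  [     0      0  -97/2 ]
Row echelon form:
[ -4    2     -9 ]
[  0  9/2   45/4 ]
[  0    0  -97/2 ]

REF = [-4 2 -9; 0 9/2 45/4; 0 0 -97/2]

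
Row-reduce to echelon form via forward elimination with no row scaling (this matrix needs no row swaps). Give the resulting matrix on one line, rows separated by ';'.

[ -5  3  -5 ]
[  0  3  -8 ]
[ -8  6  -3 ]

Forward elimination:
R3 <- R3 - (8/5)*R1:  [   0  6/5    5 ]
R3 <- R3 - (2/5)*R2:  [    0     0  41/5 ]
Row echelon form:
[ -5  3    -5 ]
[  0  3    -8 ]
[  0  0  41/5 ]

REF = [-5 3 -5; 0 3 -8; 0 0 41/5]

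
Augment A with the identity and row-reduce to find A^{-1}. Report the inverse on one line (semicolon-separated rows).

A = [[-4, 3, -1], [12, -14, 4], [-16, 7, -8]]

inverse = [-21/25 -17/100 1/50; -8/25 -4/25 -1/25; 7/5 1/5 -1/5]

Gauss-Jordan on [A | I]:
R1 <- (1/-4)*R1:  [    1  -3/4   1/4  |  -1/4     0     0 ]
R2 <- R2 - (12)*R1:  [  0  -5   1  |   3   1   0 ]
R3 <- R3 - (-16)*R1:  [  0  -5  -4  |  -4   0   1 ]
R2 <- (1/-5)*R2:  [    0     1  -1/5  |  -3/5  -1/5     0 ]
R1 <- R1 - (-3/4)*R2:  [     1      0   1/10  |  -7/10  -3/20      0 ]
R3 <- R3 - (-5)*R2:  [  0   0  -5  |  -7  -1   1 ]
R3 <- (1/-5)*R3:  [    0     0     1  |   7/5   1/5  -1/5 ]
R1 <- R1 - (1/10)*R3:  [       1        0        0  |   -21/25  -17/100     1/50 ]
R2 <- R2 - (-1/5)*R3:  [     0      1      0  |  -8/25  -4/25  -1/25 ]
Right block of [I | A^{-1}] is the inverse:
[ -21/25  -17/100   1/50 ]
[  -8/25    -4/25  -1/25 ]
[    7/5      1/5   -1/5 ]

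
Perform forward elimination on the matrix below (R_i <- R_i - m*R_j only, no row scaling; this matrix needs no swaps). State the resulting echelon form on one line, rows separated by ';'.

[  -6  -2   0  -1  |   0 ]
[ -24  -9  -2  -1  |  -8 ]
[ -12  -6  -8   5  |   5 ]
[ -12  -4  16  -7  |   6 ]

REF = [-6 -2 0 -1 0; 0 -1 -2 3 -8; 0 0 -4 1 21; 0 0 0 -1 90]

Forward elimination:
R2 <- R2 - (4)*R1:  [  0  -1  -2   3  -8 ]
R3 <- R3 - (2)*R1:  [  0  -2  -8   7   5 ]
R4 <- R4 - (2)*R1:  [  0   0  16  -5   6 ]
R3 <- R3 - (2)*R2:  [  0   0  -4   1  21 ]
R4 <- R4 - (-4)*R3:  [  0   0   0  -1  90 ]
Row echelon form:
[ -6  -2   0  -1  |   0 ]
[  0  -1  -2   3  |  -8 ]
[  0   0  -4   1  |  21 ]
[  0   0   0  -1  |  90 ]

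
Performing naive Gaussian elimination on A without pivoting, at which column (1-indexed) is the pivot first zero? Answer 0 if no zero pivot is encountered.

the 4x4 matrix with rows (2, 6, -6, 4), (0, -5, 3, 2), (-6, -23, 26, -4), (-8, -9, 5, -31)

first zero-pivot column = 0

Naive forward elimination:
R3 <- R3 - (-3)*R1:  [  0  -5   8   8 ]
R4 <- R4 - (-4)*R1:  [   0   15  -19  -15 ]
R3 <- R3 - (1)*R2:  [ 0  0  5  6 ]
R4 <- R4 - (-3)*R2:  [   0    0  -10   -9 ]
R4 <- R4 - (-2)*R3:  [ 0  0  0  3 ]
All pivots nonzero; naive elimination completes without hitting a zero pivot.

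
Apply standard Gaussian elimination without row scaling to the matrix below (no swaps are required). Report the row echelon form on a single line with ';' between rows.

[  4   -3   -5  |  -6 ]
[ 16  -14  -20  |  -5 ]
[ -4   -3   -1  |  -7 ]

Forward elimination:
R2 <- R2 - (4)*R1:  [  0  -2   0  19 ]
R3 <- R3 - (-1)*R1:  [   0   -6   -6  -13 ]
R3 <- R3 - (3)*R2:  [   0    0   -6  -70 ]
Row echelon form:
[ 4  -3  -5  |   -6 ]
[ 0  -2   0  |   19 ]
[ 0   0  -6  |  -70 ]

REF = [4 -3 -5 -6; 0 -2 0 19; 0 0 -6 -70]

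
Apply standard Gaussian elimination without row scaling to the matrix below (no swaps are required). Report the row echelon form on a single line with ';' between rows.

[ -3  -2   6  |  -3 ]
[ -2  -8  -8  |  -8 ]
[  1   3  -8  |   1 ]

REF = [-3 -2 6 -3; 0 -20/3 -12 -6; 0 0 -51/5 -21/10]

Forward elimination:
R2 <- R2 - (2/3)*R1:  [     0  -20/3    -12     -6 ]
R3 <- R3 - (-1/3)*R1:  [   0  7/3   -6    0 ]
R3 <- R3 - (-7/20)*R2:  [      0       0   -51/5  -21/10 ]
Row echelon form:
[ -3     -2      6  |      -3 ]
[  0  -20/3    -12  |      -6 ]
[  0      0  -51/5  |  -21/10 ]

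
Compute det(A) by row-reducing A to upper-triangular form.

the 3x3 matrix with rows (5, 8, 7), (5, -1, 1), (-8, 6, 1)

det(A) = 15

Forward elimination:
R2 <- R2 - (1)*R1:  [  0  -9  -6 ]
R3 <- R3 - (-8/5)*R1:  [    0  94/5  61/5 ]
R3 <- R3 - (-94/45)*R2:  [    0     0  -1/3 ]
Upper-triangular form:
[ 5   8     7 ]
[ 0  -9    -6 ]
[ 0   0  -1/3 ]
det(A) = (-1)^0 * (5) * (-9) * (-1/3) = 15  (0 row swaps -> sign +1)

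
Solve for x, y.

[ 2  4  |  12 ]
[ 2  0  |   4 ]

(2, 2)

Forward elimination on [A|b]:
R2 <- R2 - (1)*R1:  [  0  -4  -8 ]
Row echelon form:
[ 2   4  |  12 ]
[ 0  -4  |  -8 ]
Back-substitution:
y = (-8) / -4 = 2
x = (12 - (4)*(2)) / 2 = 2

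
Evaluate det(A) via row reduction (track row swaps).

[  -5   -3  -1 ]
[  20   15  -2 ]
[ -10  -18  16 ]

Forward elimination:
R2 <- R2 - (-4)*R1:  [  0   3  -6 ]
R3 <- R3 - (2)*R1:  [   0  -12   18 ]
R3 <- R3 - (-4)*R2:  [  0   0  -6 ]
Upper-triangular form:
[ -5  -3  -1 ]
[  0   3  -6 ]
[  0   0  -6 ]
det(A) = (-1)^0 * (-5) * (3) * (-6) = 90  (0 row swaps -> sign +1)

det(A) = 90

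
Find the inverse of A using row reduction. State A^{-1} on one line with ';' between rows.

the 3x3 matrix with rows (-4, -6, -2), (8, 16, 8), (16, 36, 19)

Gauss-Jordan on [A | I]:
R1 <- (1/-4)*R1:  [    1   3/2   1/2  |  -1/4     0     0 ]
R2 <- R2 - (8)*R1:  [ 0  4  4  |  2  1  0 ]
R3 <- R3 - (16)*R1:  [  0  12  11  |   4   0   1 ]
R2 <- (1/4)*R2:  [   0    1    1  |  1/2  1/4    0 ]
R1 <- R1 - (3/2)*R2:  [    1     0    -1  |    -1  -3/8     0 ]
R3 <- R3 - (12)*R2:  [  0   0  -1  |  -2  -3   1 ]
R3 <- (1/-1)*R3:  [  0   0   1  |   2   3  -1 ]
R1 <- R1 - (-1)*R3:  [    1     0     0  |     1  21/8    -1 ]
R2 <- R2 - (1)*R3:  [     0      1      0  |   -3/2  -11/4      1 ]
Right block of [I | A^{-1}] is the inverse:
[    1   21/8  -1 ]
[ -3/2  -11/4   1 ]
[    2      3  -1 ]

inverse = [1 21/8 -1; -3/2 -11/4 1; 2 3 -1]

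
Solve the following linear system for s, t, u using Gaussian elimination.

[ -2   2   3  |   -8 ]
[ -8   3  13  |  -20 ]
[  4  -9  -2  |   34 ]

Forward elimination on [A|b]:
R2 <- R2 - (4)*R1:  [  0  -5   1  12 ]
R3 <- R3 - (-2)*R1:  [  0  -5   4  18 ]
R3 <- R3 - (1)*R2:  [ 0  0  3  6 ]
Row echelon form:
[ -2   2  3  |  -8 ]
[  0  -5  1  |  12 ]
[  0   0  3  |   6 ]
Back-substitution:
u = (6) / 3 = 2
t = (12 - (1)*(2)) / -5 = -2
s = (-8 - (2)*(-2) - (3)*(2)) / -2 = 5

(5, -2, 2)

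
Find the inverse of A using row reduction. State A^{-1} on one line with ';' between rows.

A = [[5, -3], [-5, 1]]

inverse = [-1/10 -3/10; -1/2 -1/2]

Gauss-Jordan on [A | I]:
R1 <- (1/5)*R1:  [    1  -3/5  |   1/5     0 ]
R2 <- R2 - (-5)*R1:  [  0  -2  |   1   1 ]
R2 <- (1/-2)*R2:  [    0     1  |  -1/2  -1/2 ]
R1 <- R1 - (-3/5)*R2:  [     1      0  |  -1/10  -3/10 ]
Right block of [I | A^{-1}] is the inverse:
[ -1/10  -3/10 ]
[  -1/2   -1/2 ]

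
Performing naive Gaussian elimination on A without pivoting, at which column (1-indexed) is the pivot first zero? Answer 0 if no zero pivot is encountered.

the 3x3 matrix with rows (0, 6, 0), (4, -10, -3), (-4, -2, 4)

Naive forward elimination:
Pivot entry (1,1) is zero but row 2 has 4 in column 1 -> naive elimination stops; a row interchange (e.g. R1 <-> R2) would be required here.

first zero-pivot column = 1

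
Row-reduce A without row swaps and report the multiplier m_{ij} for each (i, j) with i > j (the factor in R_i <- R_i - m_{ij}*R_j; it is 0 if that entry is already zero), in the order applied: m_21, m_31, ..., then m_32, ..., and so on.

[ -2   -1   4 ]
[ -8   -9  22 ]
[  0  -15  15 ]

Forward elimination:
R2 <- R2 - (4)*R1:  [  0  -5   6 ]
R3: entry in column 1 is already 0 -> m_{31} = 0 (no row operation needed)
R3 <- R3 - (3)*R2:  [  0   0  -3 ]
Multipliers (in order of application): m_{21} = 4, m_{31} = 0, m_{32} = 3

multipliers: 4, 0, 3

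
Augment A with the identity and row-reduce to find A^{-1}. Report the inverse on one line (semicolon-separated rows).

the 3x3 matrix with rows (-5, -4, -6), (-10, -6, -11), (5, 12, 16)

inverse = [-3/5 2/15 -2/15; -7/4 5/6 -1/12; 3/2 -2/3 1/6]

Gauss-Jordan on [A | I]:
R1 <- (1/-5)*R1:  [    1   4/5   6/5  |  -1/5     0     0 ]
R2 <- R2 - (-10)*R1:  [  0   2   1  |  -2   1   0 ]
R3 <- R3 - (5)*R1:  [  0   8  10  |   1   0   1 ]
R2 <- (1/2)*R2:  [   0    1  1/2  |   -1  1/2    0 ]
R1 <- R1 - (4/5)*R2:  [    1     0   4/5  |   3/5  -2/5     0 ]
R3 <- R3 - (8)*R2:  [  0   0   6  |   9  -4   1 ]
R3 <- (1/6)*R3:  [    0     0     1  |   3/2  -2/3   1/6 ]
R1 <- R1 - (4/5)*R3:  [     1      0      0  |   -3/5   2/15  -2/15 ]
R2 <- R2 - (1/2)*R3:  [     0      1      0  |   -7/4    5/6  -1/12 ]
Right block of [I | A^{-1}] is the inverse:
[ -3/5  2/15  -2/15 ]
[ -7/4   5/6  -1/12 ]
[  3/2  -2/3    1/6 ]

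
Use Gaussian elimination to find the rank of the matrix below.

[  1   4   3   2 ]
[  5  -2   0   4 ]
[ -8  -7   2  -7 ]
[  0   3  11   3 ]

rank(A) = 3

Row reduction:
R2 <- R2 - (5)*R1:  [   0  -22  -15   -6 ]
R3 <- R3 - (-8)*R1:  [  0  25  26   9 ]
R3 <- R3 - (-25/22)*R2:  [      0       0  197/22   24/11 ]
R4 <- R4 - (-3/22)*R2:  [      0       0  197/22   24/11 ]
R4 <- R4 - (1)*R3:  [ 0  0  0  0 ]
Row echelon form:
[ 1    4       3      2 ]
[ 0  -22     -15     -6 ]
[ 0    0  197/22  24/11 ]
[ 0    0       0      0 ]
Nonzero rows / pivot columns: 3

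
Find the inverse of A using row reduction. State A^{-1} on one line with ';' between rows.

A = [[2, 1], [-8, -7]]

inverse = [7/6 1/6; -4/3 -1/3]

Gauss-Jordan on [A | I]:
R1 <- (1/2)*R1:  [   1  1/2  |  1/2    0 ]
R2 <- R2 - (-8)*R1:  [  0  -3  |   4   1 ]
R2 <- (1/-3)*R2:  [    0     1  |  -4/3  -1/3 ]
R1 <- R1 - (1/2)*R2:  [   1    0  |  7/6  1/6 ]
Right block of [I | A^{-1}] is the inverse:
[  7/6   1/6 ]
[ -4/3  -1/3 ]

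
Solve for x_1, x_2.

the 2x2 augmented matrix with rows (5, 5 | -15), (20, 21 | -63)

Forward elimination on [A|b]:
R2 <- R2 - (4)*R1:  [  0   1  -3 ]
Row echelon form:
[ 5  5  |  -15 ]
[ 0  1  |   -3 ]
Back-substitution:
x_2 = (-3) / 1 = -3
x_1 = (-15 - (5)*(-3)) / 5 = 0

(0, -3)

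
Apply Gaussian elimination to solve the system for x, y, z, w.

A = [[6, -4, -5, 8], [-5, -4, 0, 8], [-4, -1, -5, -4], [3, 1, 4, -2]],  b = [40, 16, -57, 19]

(4, 1, 4, 5)

Forward elimination on [A|b]:
R2 <- R2 - (-5/6)*R1:  [     0  -22/3  -25/6   44/3  148/3 ]
R3 <- R3 - (-2/3)*R1:  [     0  -11/3  -25/3    4/3  -91/3 ]
R4 <- R4 - (1/2)*R1:  [    0     3  13/2    -6    -1 ]
R3 <- R3 - (1/2)*R2:  [     0      0  -25/4     -6    -55 ]
R4 <- R4 - (-9/22)*R2:  [      0       0  211/44       0  211/11 ]
R4 <- R4 - (-211/275)*R3:  [         0          0          0  -1266/275   -1266/55 ]
Row echelon form:
[ 6     -4     -5          8  |        40 ]
[ 0  -22/3  -25/6       44/3  |     148/3 ]
[ 0      0  -25/4         -6  |       -55 ]
[ 0      0      0  -1266/275  |  -1266/55 ]
Back-substitution:
w = (-1266/55) / (-1266/275) = 5
z = (-55 - (-6)*(5)) / (-25/4) = 4
y = (148/3 - (-25/6)*(4) - (44/3)*(5)) / (-22/3) = 1
x = (40 - (-4)*(1) - (-5)*(4) - (8)*(5)) / 6 = 4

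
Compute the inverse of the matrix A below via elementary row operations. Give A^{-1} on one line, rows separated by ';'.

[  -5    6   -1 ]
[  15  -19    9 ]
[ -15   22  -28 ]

inverse = [-334/5 -146/5 -7; -57 -25 -6; -9 -4 -1]

Gauss-Jordan on [A | I]:
R1 <- (1/-5)*R1:  [    1  -6/5   1/5  |  -1/5     0     0 ]
R2 <- R2 - (15)*R1:  [  0  -1   6  |   3   1   0 ]
R3 <- R3 - (-15)*R1:  [   0    4  -25  |   -3    0    1 ]
R2 <- (1/-1)*R2:  [  0   1  -6  |  -3  -1   0 ]
R1 <- R1 - (-6/5)*R2:  [     1      0     -7  |  -19/5   -6/5      0 ]
R3 <- R3 - (4)*R2:  [  0   0  -1  |   9   4   1 ]
R3 <- (1/-1)*R3:  [  0   0   1  |  -9  -4  -1 ]
R1 <- R1 - (-7)*R3:  [      1       0       0  |  -334/5  -146/5      -7 ]
R2 <- R2 - (-6)*R3:  [   0    1    0  |  -57  -25   -6 ]
Right block of [I | A^{-1}] is the inverse:
[ -334/5  -146/5  -7 ]
[    -57     -25  -6 ]
[     -9      -4  -1 ]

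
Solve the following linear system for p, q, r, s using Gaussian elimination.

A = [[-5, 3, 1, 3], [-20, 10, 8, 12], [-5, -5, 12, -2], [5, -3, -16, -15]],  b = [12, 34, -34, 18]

(-1, 3, -2, 0)

Forward elimination on [A|b]:
R2 <- R2 - (4)*R1:  [   0   -2    4    0  -14 ]
R3 <- R3 - (1)*R1:  [   0   -8   11   -5  -46 ]
R4 <- R4 - (-1)*R1:  [   0    0  -15  -12   30 ]
R3 <- R3 - (4)*R2:  [  0   0  -5  -5  10 ]
R4 <- R4 - (3)*R3:  [ 0  0  0  3  0 ]
Row echelon form:
[ -5   3   1   3  |   12 ]
[  0  -2   4   0  |  -14 ]
[  0   0  -5  -5  |   10 ]
[  0   0   0   3  |    0 ]
Back-substitution:
s = (0) / 3 = 0
r = (10 - (-5)*(0)) / -5 = -2
q = (-14 - (4)*(-2)) / -2 = 3
p = (12 - (3)*(3) - (1)*(-2) - (3)*(0)) / -5 = -1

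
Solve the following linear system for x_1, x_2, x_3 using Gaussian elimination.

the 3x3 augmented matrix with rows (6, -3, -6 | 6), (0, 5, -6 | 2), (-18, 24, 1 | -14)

Forward elimination on [A|b]:
R3 <- R3 - (-3)*R1:  [   0   15  -17    4 ]
R3 <- R3 - (3)*R2:  [  0   0   1  -2 ]
Row echelon form:
[ 6  -3  -6  |   6 ]
[ 0   5  -6  |   2 ]
[ 0   0   1  |  -2 ]
Back-substitution:
x_3 = (-2) / 1 = -2
x_2 = (2 - (-6)*(-2)) / 5 = -2
x_1 = (6 - (-3)*(-2) - (-6)*(-2)) / 6 = -2

(-2, -2, -2)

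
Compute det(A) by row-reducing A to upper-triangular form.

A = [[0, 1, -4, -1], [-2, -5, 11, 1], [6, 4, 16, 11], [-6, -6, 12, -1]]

Forward elimination:
R1 <-> R2   (pivot in column 1 was zero)
[ -2  -5  11   1 ]
[  0   1  -4  -1 ]
[  6   4  16  11 ]
[ -6  -6  12  -1 ]
R3 <- R3 - (-3)*R1:  [   0  -11   49   14 ]
R4 <- R4 - (3)*R1:  [   0    9  -21   -4 ]
R3 <- R3 - (-11)*R2:  [ 0  0  5  3 ]
R4 <- R4 - (9)*R2:  [  0   0  15   5 ]
R4 <- R4 - (3)*R3:  [  0   0   0  -4 ]
Upper-triangular form:
[ -2  -5  11   1 ]
[  0   1  -4  -1 ]
[  0   0   5   3 ]
[  0   0   0  -4 ]
det(A) = (-1)^1 * (-2) * (1) * (5) * (-4) = -40  (1 row swap -> sign -1)

det(A) = -40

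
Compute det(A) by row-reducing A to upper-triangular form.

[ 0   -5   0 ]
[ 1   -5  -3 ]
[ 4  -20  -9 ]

Forward elimination:
R1 <-> R2   (pivot in column 1 was zero)
[ 1   -5  -3 ]
[ 0   -5   0 ]
[ 4  -20  -9 ]
R3 <- R3 - (4)*R1:  [ 0  0  3 ]
Upper-triangular form:
[ 1  -5  -3 ]
[ 0  -5   0 ]
[ 0   0   3 ]
det(A) = (-1)^1 * (1) * (-5) * (3) = 15  (1 row swap -> sign -1)

det(A) = 15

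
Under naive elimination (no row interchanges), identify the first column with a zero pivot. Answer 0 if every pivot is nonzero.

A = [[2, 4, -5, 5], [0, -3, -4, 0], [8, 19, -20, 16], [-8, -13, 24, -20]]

first zero-pivot column = 4

Naive forward elimination:
R3 <- R3 - (4)*R1:  [  0   3   0  -4 ]
R4 <- R4 - (-4)*R1:  [ 0  3  4  0 ]
R3 <- R3 - (-1)*R2:  [  0   0  -4  -4 ]
R4 <- R4 - (-1)*R2:  [ 0  0  0  0 ]
Matrix at this point:
[ 2   4  -5   5 ]
[ 0  -3  -4   0 ]
[ 0   0  -4  -4 ]
[ 0   0   0   0 ]
Pivot entry (4,4) in the last row is zero and there are no rows below to swap with -> zero pivot in column 4 (A is singular).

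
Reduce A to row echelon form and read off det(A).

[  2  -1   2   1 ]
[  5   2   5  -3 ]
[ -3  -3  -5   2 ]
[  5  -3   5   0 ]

det(A) = 56

Forward elimination:
R2 <- R2 - (5/2)*R1:  [     0    9/2      0  -11/2 ]
R3 <- R3 - (-3/2)*R1:  [    0  -9/2    -2   7/2 ]
R4 <- R4 - (5/2)*R1:  [    0  -1/2     0  -5/2 ]
R3 <- R3 - (-1)*R2:  [  0   0  -2  -2 ]
R4 <- R4 - (-1/9)*R2:  [     0      0      0  -28/9 ]
Upper-triangular form:
[ 2   -1   2      1 ]
[ 0  9/2   0  -11/2 ]
[ 0    0  -2     -2 ]
[ 0    0   0  -28/9 ]
det(A) = (-1)^0 * (2) * (9/2) * (-2) * (-28/9) = 56  (0 row swaps -> sign +1)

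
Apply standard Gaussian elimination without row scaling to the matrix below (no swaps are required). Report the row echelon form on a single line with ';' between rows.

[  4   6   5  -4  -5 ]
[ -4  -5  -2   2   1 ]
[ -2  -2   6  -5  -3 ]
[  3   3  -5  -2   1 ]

REF = [4 6 5 -4 -5; 0 1 3 -2 -4; 0 0 11/2 -5 -3/2; 0 0 0 -129/22 -53/22]

Forward elimination:
R2 <- R2 - (-1)*R1:  [  0   1   3  -2  -4 ]
R3 <- R3 - (-1/2)*R1:  [     0      1   17/2     -7  -11/2 ]
R4 <- R4 - (3/4)*R1:  [     0   -3/2  -35/4      1   19/4 ]
R3 <- R3 - (1)*R2:  [    0     0  11/2    -5  -3/2 ]
R4 <- R4 - (-3/2)*R2:  [     0      0  -17/4     -2   -5/4 ]
R4 <- R4 - (-17/22)*R3:  [       0        0        0  -129/22   -53/22 ]
Row echelon form:
[ 4  6     5       -4      -5 ]
[ 0  1     3       -2      -4 ]
[ 0  0  11/2       -5    -3/2 ]
[ 0  0     0  -129/22  -53/22 ]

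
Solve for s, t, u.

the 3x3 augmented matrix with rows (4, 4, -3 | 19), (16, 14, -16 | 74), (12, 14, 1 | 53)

(1, 3, -1)

Forward elimination on [A|b]:
R2 <- R2 - (4)*R1:  [  0  -2  -4  -2 ]
R3 <- R3 - (3)*R1:  [  0   2  10  -4 ]
R3 <- R3 - (-1)*R2:  [  0   0   6  -6 ]
Row echelon form:
[ 4   4  -3  |  19 ]
[ 0  -2  -4  |  -2 ]
[ 0   0   6  |  -6 ]
Back-substitution:
u = (-6) / 6 = -1
t = (-2 - (-4)*(-1)) / -2 = 3
s = (19 - (4)*(3) - (-3)*(-1)) / 4 = 1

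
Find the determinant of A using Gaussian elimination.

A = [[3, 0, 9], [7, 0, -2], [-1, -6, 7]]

det(A) = -414

Forward elimination:
R2 <- R2 - (7/3)*R1:  [   0    0  -23 ]
R3 <- R3 - (-1/3)*R1:  [  0  -6  10 ]
R2 <-> R3   (pivot in column 2 was zero)
[ 3   0    9 ]
[ 0  -6   10 ]
[ 0   0  -23 ]
Upper-triangular form:
[ 3   0    9 ]
[ 0  -6   10 ]
[ 0   0  -23 ]
det(A) = (-1)^1 * (3) * (-6) * (-23) = -414  (1 row swap -> sign -1)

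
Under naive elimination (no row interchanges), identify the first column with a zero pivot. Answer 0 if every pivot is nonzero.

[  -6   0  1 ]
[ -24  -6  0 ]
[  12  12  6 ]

Naive forward elimination:
R2 <- R2 - (4)*R1:  [  0  -6  -4 ]
R3 <- R3 - (-2)*R1:  [  0  12   8 ]
R3 <- R3 - (-2)*R2:  [ 0  0  0 ]
Matrix at this point:
[ -6   0   1 ]
[  0  -6  -4 ]
[  0   0   0 ]
Pivot entry (3,3) in the last row is zero and there are no rows below to swap with -> zero pivot in column 3 (A is singular).

first zero-pivot column = 3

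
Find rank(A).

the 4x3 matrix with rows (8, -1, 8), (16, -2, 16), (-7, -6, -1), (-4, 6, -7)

Row reduction:
R2 <- R2 - (2)*R1:  [ 0  0  0 ]
R3 <- R3 - (-7/8)*R1:  [     0  -55/8      6 ]
R4 <- R4 - (-1/2)*R1:  [    0  11/2    -3 ]
R2 <-> R3   (pivot in column 2 was zero)
[ 8     -1   8 ]
[ 0  -55/8   6 ]
[ 0      0   0 ]
[ 0   11/2  -3 ]
R4 <- R4 - (-4/5)*R2:  [   0    0  9/5 ]
R3 <-> R4   (pivot in column 3 was zero)
[ 8     -1    8 ]
[ 0  -55/8    6 ]
[ 0      0  9/5 ]
[ 0      0    0 ]
Row echelon form:
[ 8     -1    8 ]
[ 0  -55/8    6 ]
[ 0      0  9/5 ]
[ 0      0    0 ]
Nonzero rows / pivot columns: 3

rank(A) = 3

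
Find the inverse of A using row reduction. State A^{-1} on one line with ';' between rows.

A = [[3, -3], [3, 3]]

Gauss-Jordan on [A | I]:
R1 <- (1/3)*R1:  [   1   -1  |  1/3    0 ]
R2 <- R2 - (3)*R1:  [  0   6  |  -1   1 ]
R2 <- (1/6)*R2:  [    0     1  |  -1/6   1/6 ]
R1 <- R1 - (-1)*R2:  [   1    0  |  1/6  1/6 ]
Right block of [I | A^{-1}] is the inverse:
[  1/6  1/6 ]
[ -1/6  1/6 ]

inverse = [1/6 1/6; -1/6 1/6]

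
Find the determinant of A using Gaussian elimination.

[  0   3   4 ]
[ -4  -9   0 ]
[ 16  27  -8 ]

Forward elimination:
R1 <-> R2   (pivot in column 1 was zero)
[ -4  -9   0 ]
[  0   3   4 ]
[ 16  27  -8 ]
R3 <- R3 - (-4)*R1:  [  0  -9  -8 ]
R3 <- R3 - (-3)*R2:  [ 0  0  4 ]
Upper-triangular form:
[ -4  -9  0 ]
[  0   3  4 ]
[  0   0  4 ]
det(A) = (-1)^1 * (-4) * (3) * (4) = 48  (1 row swap -> sign -1)

det(A) = 48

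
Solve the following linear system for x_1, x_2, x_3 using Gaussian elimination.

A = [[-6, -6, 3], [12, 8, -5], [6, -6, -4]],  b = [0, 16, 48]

(4, -4, 0)

Forward elimination on [A|b]:
R2 <- R2 - (-2)*R1:  [  0  -4   1  16 ]
R3 <- R3 - (-1)*R1:  [   0  -12   -1   48 ]
R3 <- R3 - (3)*R2:  [  0   0  -4   0 ]
Row echelon form:
[ -6  -6   3  |   0 ]
[  0  -4   1  |  16 ]
[  0   0  -4  |   0 ]
Back-substitution:
x_3 = (0) / -4 = 0
x_2 = (16 - (1)*(0)) / -4 = -4
x_1 = (0 - (-6)*(-4) - (3)*(0)) / -6 = 4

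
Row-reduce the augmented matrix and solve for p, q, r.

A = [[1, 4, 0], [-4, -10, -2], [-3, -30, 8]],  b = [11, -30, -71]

Forward elimination on [A|b]:
R2 <- R2 - (-4)*R1:  [  0   6  -2  14 ]
R3 <- R3 - (-3)*R1:  [   0  -18    8  -38 ]
R3 <- R3 - (-3)*R2:  [ 0  0  2  4 ]
Row echelon form:
[ 1  4   0  |  11 ]
[ 0  6  -2  |  14 ]
[ 0  0   2  |   4 ]
Back-substitution:
r = (4) / 2 = 2
q = (14 - (-2)*(2)) / 6 = 3
p = (11 - (4)*(3)) / 1 = -1

(-1, 3, 2)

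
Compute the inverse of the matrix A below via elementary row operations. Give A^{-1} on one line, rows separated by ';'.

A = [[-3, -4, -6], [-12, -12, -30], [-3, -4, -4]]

inverse = [3 -1/3 -2; -7/4 1/4 3/4; -1/2 0 1/2]

Gauss-Jordan on [A | I]:
R1 <- (1/-3)*R1:  [    1   4/3     2  |  -1/3     0     0 ]
R2 <- R2 - (-12)*R1:  [  0   4  -6  |  -4   1   0 ]
R3 <- R3 - (-3)*R1:  [  0   0   2  |  -1   0   1 ]
R2 <- (1/4)*R2:  [    0     1  -3/2  |    -1   1/4     0 ]
R1 <- R1 - (4/3)*R2:  [    1     0     4  |     1  -1/3     0 ]
R3 <- (1/2)*R3:  [    0     0     1  |  -1/2     0   1/2 ]
R1 <- R1 - (4)*R3:  [    1     0     0  |     3  -1/3    -2 ]
R2 <- R2 - (-3/2)*R3:  [    0     1     0  |  -7/4   1/4   3/4 ]
Right block of [I | A^{-1}] is the inverse:
[    3  -1/3   -2 ]
[ -7/4   1/4  3/4 ]
[ -1/2     0  1/2 ]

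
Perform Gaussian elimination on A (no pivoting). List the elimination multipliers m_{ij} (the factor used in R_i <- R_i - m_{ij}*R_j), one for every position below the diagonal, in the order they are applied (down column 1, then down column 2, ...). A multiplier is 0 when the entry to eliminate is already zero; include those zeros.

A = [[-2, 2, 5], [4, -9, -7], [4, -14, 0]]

multipliers: -2, -2, 2

Forward elimination:
R2 <- R2 - (-2)*R1:  [  0  -5   3 ]
R3 <- R3 - (-2)*R1:  [   0  -10   10 ]
R3 <- R3 - (2)*R2:  [ 0  0  4 ]
Multipliers (in order of application): m_{21} = -2, m_{31} = -2, m_{32} = 2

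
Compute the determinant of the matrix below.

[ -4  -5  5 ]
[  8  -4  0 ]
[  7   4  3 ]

Forward elimination:
R2 <- R2 - (-2)*R1:  [   0  -14   10 ]
R3 <- R3 - (-7/4)*R1:  [     0  -19/4   47/4 ]
R3 <- R3 - (19/56)*R2:  [      0       0  117/14 ]
Upper-triangular form:
[ -4   -5       5 ]
[  0  -14      10 ]
[  0    0  117/14 ]
det(A) = (-1)^0 * (-4) * (-14) * (117/14) = 468  (0 row swaps -> sign +1)

det(A) = 468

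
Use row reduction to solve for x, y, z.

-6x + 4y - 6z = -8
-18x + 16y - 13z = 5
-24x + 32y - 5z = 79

(-3, 1, 5)

Forward elimination on [A|b]:
R2 <- R2 - (3)*R1:  [  0   4   5  29 ]
R3 <- R3 - (4)*R1:  [   0   16   19  111 ]
R3 <- R3 - (4)*R2:  [  0   0  -1  -5 ]
Row echelon form:
[ -6  4  -6  |  -8 ]
[  0  4   5  |  29 ]
[  0  0  -1  |  -5 ]
Back-substitution:
z = (-5) / -1 = 5
y = (29 - (5)*(5)) / 4 = 1
x = (-8 - (4)*(1) - (-6)*(5)) / -6 = -3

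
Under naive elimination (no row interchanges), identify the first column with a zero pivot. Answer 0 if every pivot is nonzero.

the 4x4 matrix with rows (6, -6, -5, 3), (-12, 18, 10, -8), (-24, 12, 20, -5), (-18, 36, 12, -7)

first zero-pivot column = 3

Naive forward elimination:
R2 <- R2 - (-2)*R1:  [  0   6   0  -2 ]
R3 <- R3 - (-4)*R1:  [   0  -12    0    7 ]
R4 <- R4 - (-3)*R1:  [  0  18  -3   2 ]
R3 <- R3 - (-2)*R2:  [ 0  0  0  3 ]
R4 <- R4 - (3)*R2:  [  0   0  -3   8 ]
Matrix at this point:
[ 6  -6  -5   3 ]
[ 0   6   0  -2 ]
[ 0   0   0   3 ]
[ 0   0  -3   8 ]
Pivot entry (3,3) is zero but row 4 has -3 in column 3 -> naive elimination stops; a row interchange (e.g. R3 <-> R4) would be required here.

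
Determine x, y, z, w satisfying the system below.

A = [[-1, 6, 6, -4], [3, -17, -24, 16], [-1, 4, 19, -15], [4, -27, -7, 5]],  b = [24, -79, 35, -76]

(4, 3, 3, 2)

Forward elimination on [A|b]:
R2 <- R2 - (-3)*R1:  [  0   1  -6   4  -7 ]
R3 <- R3 - (1)*R1:  [   0   -2   13  -11   11 ]
R4 <- R4 - (-4)*R1:  [   0   -3   17  -11   20 ]
R3 <- R3 - (-2)*R2:  [  0   0   1  -3  -3 ]
R4 <- R4 - (-3)*R2:  [  0   0  -1   1  -1 ]
R4 <- R4 - (-1)*R3:  [  0   0   0  -2  -4 ]
Row echelon form:
[ -1  6   6  -4  |  24 ]
[  0  1  -6   4  |  -7 ]
[  0  0   1  -3  |  -3 ]
[  0  0   0  -2  |  -4 ]
Back-substitution:
w = (-4) / -2 = 2
z = (-3 - (-3)*(2)) / 1 = 3
y = (-7 - (-6)*(3) - (4)*(2)) / 1 = 3
x = (24 - (6)*(3) - (6)*(3) - (-4)*(2)) / -1 = 4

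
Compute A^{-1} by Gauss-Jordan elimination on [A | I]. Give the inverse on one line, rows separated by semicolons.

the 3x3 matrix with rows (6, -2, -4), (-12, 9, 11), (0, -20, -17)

Gauss-Jordan on [A | I]:
R1 <- (1/6)*R1:  [    1  -1/3  -2/3  |   1/6     0     0 ]
R2 <- R2 - (-12)*R1:  [ 0  5  3  |  2  1  0 ]
R2 <- (1/5)*R2:  [   0    1  3/5  |  2/5  1/5    0 ]
R1 <- R1 - (-1/3)*R2:  [     1      0  -7/15  |   3/10   1/15      0 ]
R3 <- R3 - (-20)*R2:  [  0   0  -5  |   8   4   1 ]
R3 <- (1/-5)*R3:  [    0     0     1  |  -8/5  -4/5  -1/5 ]
R1 <- R1 - (-7/15)*R3:  [       1        0        0  |  -67/150   -23/75    -7/75 ]
R2 <- R2 - (3/5)*R3:  [     0      1      0  |  34/25  17/25   3/25 ]
Right block of [I | A^{-1}] is the inverse:
[ -67/150  -23/75  -7/75 ]
[   34/25   17/25   3/25 ]
[    -8/5    -4/5   -1/5 ]

inverse = [-67/150 -23/75 -7/75; 34/25 17/25 3/25; -8/5 -4/5 -1/5]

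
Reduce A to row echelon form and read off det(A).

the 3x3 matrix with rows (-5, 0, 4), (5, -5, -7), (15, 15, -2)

Forward elimination:
R2 <- R2 - (-1)*R1:  [  0  -5  -3 ]
R3 <- R3 - (-3)*R1:  [  0  15  10 ]
R3 <- R3 - (-3)*R2:  [ 0  0  1 ]
Upper-triangular form:
[ -5   0   4 ]
[  0  -5  -3 ]
[  0   0   1 ]
det(A) = (-1)^0 * (-5) * (-5) * (1) = 25  (0 row swaps -> sign +1)

det(A) = 25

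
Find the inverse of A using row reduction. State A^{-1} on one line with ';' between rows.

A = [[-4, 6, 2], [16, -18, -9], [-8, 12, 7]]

inverse = [1/4 1/4 1/4; 5/9 1/6 1/18; -2/3 0 1/3]

Gauss-Jordan on [A | I]:
R1 <- (1/-4)*R1:  [    1  -3/2  -1/2  |  -1/4     0     0 ]
R2 <- R2 - (16)*R1:  [  0   6  -1  |   4   1   0 ]
R3 <- R3 - (-8)*R1:  [  0   0   3  |  -2   0   1 ]
R2 <- (1/6)*R2:  [    0     1  -1/6  |   2/3   1/6     0 ]
R1 <- R1 - (-3/2)*R2:  [    1     0  -3/4  |   3/4   1/4     0 ]
R3 <- (1/3)*R3:  [    0     0     1  |  -2/3     0   1/3 ]
R1 <- R1 - (-3/4)*R3:  [   1    0    0  |  1/4  1/4  1/4 ]
R2 <- R2 - (-1/6)*R3:  [    0     1     0  |   5/9   1/6  1/18 ]
Right block of [I | A^{-1}] is the inverse:
[  1/4  1/4   1/4 ]
[  5/9  1/6  1/18 ]
[ -2/3    0   1/3 ]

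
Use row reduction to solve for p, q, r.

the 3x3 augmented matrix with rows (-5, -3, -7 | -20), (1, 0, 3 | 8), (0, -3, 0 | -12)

(-4, 4, 4)

Forward elimination on [A|b]:
R2 <- R2 - (-1/5)*R1:  [    0  -3/5   8/5     4 ]
R3 <- R3 - (5)*R2:  [   0    0   -8  -32 ]
Row echelon form:
[ -5    -3   -7  |  -20 ]
[  0  -3/5  8/5  |    4 ]
[  0     0   -8  |  -32 ]
Back-substitution:
r = (-32) / -8 = 4
q = (4 - (8/5)*(4)) / (-3/5) = 4
p = (-20 - (-3)*(4) - (-7)*(4)) / -5 = -4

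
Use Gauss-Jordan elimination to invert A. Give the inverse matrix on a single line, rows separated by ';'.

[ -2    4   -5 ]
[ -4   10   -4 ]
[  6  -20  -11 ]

Gauss-Jordan on [A | I]:
R1 <- (1/-2)*R1:  [    1    -2   5/2  |  -1/2     0     0 ]
R2 <- R2 - (-4)*R1:  [  0   2   6  |  -2   1   0 ]
R3 <- R3 - (6)*R1:  [   0   -8  -26  |    3    0    1 ]
R2 <- (1/2)*R2:  [   0    1    3  |   -1  1/2    0 ]
R1 <- R1 - (-2)*R2:  [    1     0  17/2  |  -5/2     1     0 ]
R3 <- R3 - (-8)*R2:  [  0   0  -2  |  -5   4   1 ]
R3 <- (1/-2)*R3:  [    0     0     1  |   5/2    -2  -1/2 ]
R1 <- R1 - (17/2)*R3:  [     1      0      0  |  -95/4     18   17/4 ]
R2 <- R2 - (3)*R3:  [     0      1      0  |  -17/2   13/2    3/2 ]
Right block of [I | A^{-1}] is the inverse:
[ -95/4    18  17/4 ]
[ -17/2  13/2   3/2 ]
[   5/2    -2  -1/2 ]

inverse = [-95/4 18 17/4; -17/2 13/2 3/2; 5/2 -2 -1/2]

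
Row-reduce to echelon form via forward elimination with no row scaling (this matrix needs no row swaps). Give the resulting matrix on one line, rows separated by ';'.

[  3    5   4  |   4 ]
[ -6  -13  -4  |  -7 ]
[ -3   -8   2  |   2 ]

Forward elimination:
R2 <- R2 - (-2)*R1:  [  0  -3   4   1 ]
R3 <- R3 - (-1)*R1:  [  0  -3   6   6 ]
R3 <- R3 - (1)*R2:  [ 0  0  2  5 ]
Row echelon form:
[ 3   5  4  |  4 ]
[ 0  -3  4  |  1 ]
[ 0   0  2  |  5 ]

REF = [3 5 4 4; 0 -3 4 1; 0 0 2 5]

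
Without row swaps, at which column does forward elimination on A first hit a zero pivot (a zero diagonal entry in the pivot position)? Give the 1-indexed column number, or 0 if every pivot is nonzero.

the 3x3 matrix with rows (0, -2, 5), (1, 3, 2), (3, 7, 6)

first zero-pivot column = 1

Naive forward elimination:
Pivot entry (1,1) is zero but row 2 has 1 in column 1 -> naive elimination stops; a row interchange (e.g. R1 <-> R2) would be required here.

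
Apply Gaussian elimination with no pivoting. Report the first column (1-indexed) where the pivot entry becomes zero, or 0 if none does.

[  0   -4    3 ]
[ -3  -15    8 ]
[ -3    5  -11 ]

first zero-pivot column = 1

Naive forward elimination:
Pivot entry (1,1) is zero but row 2 has -3 in column 1 -> naive elimination stops; a row interchange (e.g. R1 <-> R2) would be required here.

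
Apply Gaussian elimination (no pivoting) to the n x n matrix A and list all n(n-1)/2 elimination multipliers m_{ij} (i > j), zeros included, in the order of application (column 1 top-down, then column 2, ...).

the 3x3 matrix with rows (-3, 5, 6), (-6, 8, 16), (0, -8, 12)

multipliers: 2, 0, 4

Forward elimination:
R2 <- R2 - (2)*R1:  [  0  -2   4 ]
R3: entry in column 1 is already 0 -> m_{31} = 0 (no row operation needed)
R3 <- R3 - (4)*R2:  [  0   0  -4 ]
Multipliers (in order of application): m_{21} = 2, m_{31} = 0, m_{32} = 4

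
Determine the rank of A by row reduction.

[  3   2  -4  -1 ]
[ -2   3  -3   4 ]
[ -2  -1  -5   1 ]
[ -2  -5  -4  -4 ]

rank(A) = 4

Row reduction:
R2 <- R2 - (-2/3)*R1:  [     0   13/3  -17/3   10/3 ]
R3 <- R3 - (-2/3)*R1:  [     0    1/3  -23/3    1/3 ]
R4 <- R4 - (-2/3)*R1:  [     0  -11/3  -20/3  -14/3 ]
R3 <- R3 - (1/13)*R2:  [      0       0  -94/13    1/13 ]
R4 <- R4 - (-11/13)*R2:  [       0        0  -149/13   -24/13 ]
R4 <- R4 - (149/94)*R3:  [       0        0        0  -185/94 ]
Row echelon form:
[ 3     2      -4       -1 ]
[ 0  13/3   -17/3     10/3 ]
[ 0     0  -94/13     1/13 ]
[ 0     0       0  -185/94 ]
Nonzero rows / pivot columns: 4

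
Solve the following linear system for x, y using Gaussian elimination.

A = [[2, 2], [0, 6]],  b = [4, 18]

(-1, 3)

Forward elimination on [A|b]:
Row echelon form:
[ 2  2  |   4 ]
[ 0  6  |  18 ]
Back-substitution:
y = (18) / 6 = 3
x = (4 - (2)*(3)) / 2 = -1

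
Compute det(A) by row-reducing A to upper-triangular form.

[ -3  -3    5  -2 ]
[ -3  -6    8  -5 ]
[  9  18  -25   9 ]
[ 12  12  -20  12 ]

Forward elimination:
R2 <- R2 - (1)*R1:  [  0  -3   3  -3 ]
R3 <- R3 - (-3)*R1:  [   0    9  -10    3 ]
R4 <- R4 - (-4)*R1:  [ 0  0  0  4 ]
R3 <- R3 - (-3)*R2:  [  0   0  -1  -6 ]
Upper-triangular form:
[ -3  -3   5  -2 ]
[  0  -3   3  -3 ]
[  0   0  -1  -6 ]
[  0   0   0   4 ]
det(A) = (-1)^0 * (-3) * (-3) * (-1) * (4) = -36  (0 row swaps -> sign +1)

det(A) = -36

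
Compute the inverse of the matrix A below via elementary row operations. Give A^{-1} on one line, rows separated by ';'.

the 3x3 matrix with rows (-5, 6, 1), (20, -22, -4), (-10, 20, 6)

inverse = [13/10 2/5 1/20; 2 1/2 0; -9/2 -1 1/4]

Gauss-Jordan on [A | I]:
R1 <- (1/-5)*R1:  [    1  -6/5  -1/5  |  -1/5     0     0 ]
R2 <- R2 - (20)*R1:  [ 0  2  0  |  4  1  0 ]
R3 <- R3 - (-10)*R1:  [  0   8   4  |  -2   0   1 ]
R2 <- (1/2)*R2:  [   0    1    0  |    2  1/2    0 ]
R1 <- R1 - (-6/5)*R2:  [    1     0  -1/5  |  11/5   3/5     0 ]
R3 <- R3 - (8)*R2:  [   0    0    4  |  -18   -4    1 ]
R3 <- (1/4)*R3:  [    0     0     1  |  -9/2    -1   1/4 ]
R1 <- R1 - (-1/5)*R3:  [     1      0      0  |  13/10    2/5   1/20 ]
Right block of [I | A^{-1}] is the inverse:
[ 13/10  2/5  1/20 ]
[     2  1/2     0 ]
[  -9/2   -1   1/4 ]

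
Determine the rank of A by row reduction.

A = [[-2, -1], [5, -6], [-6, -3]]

rank(A) = 2

Row reduction:
R2 <- R2 - (-5/2)*R1:  [     0  -17/2 ]
R3 <- R3 - (3)*R1:  [ 0  0 ]
Row echelon form:
[ -2     -1 ]
[  0  -17/2 ]
[  0      0 ]
Nonzero rows / pivot columns: 2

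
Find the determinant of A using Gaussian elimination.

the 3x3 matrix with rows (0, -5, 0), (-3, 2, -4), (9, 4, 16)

det(A) = -60

Forward elimination:
R1 <-> R2   (pivot in column 1 was zero)
[ -3   2  -4 ]
[  0  -5   0 ]
[  9   4  16 ]
R3 <- R3 - (-3)*R1:  [  0  10   4 ]
R3 <- R3 - (-2)*R2:  [ 0  0  4 ]
Upper-triangular form:
[ -3   2  -4 ]
[  0  -5   0 ]
[  0   0   4 ]
det(A) = (-1)^1 * (-3) * (-5) * (4) = -60  (1 row swap -> sign -1)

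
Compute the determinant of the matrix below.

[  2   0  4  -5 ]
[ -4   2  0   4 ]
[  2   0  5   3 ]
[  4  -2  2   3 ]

det(A) = -36

Forward elimination:
R2 <- R2 - (-2)*R1:  [  0   2   8  -6 ]
R3 <- R3 - (1)*R1:  [ 0  0  1  8 ]
R4 <- R4 - (2)*R1:  [  0  -2  -6  13 ]
R4 <- R4 - (-1)*R2:  [ 0  0  2  7 ]
R4 <- R4 - (2)*R3:  [  0   0   0  -9 ]
Upper-triangular form:
[ 2  0  4  -5 ]
[ 0  2  8  -6 ]
[ 0  0  1   8 ]
[ 0  0  0  -9 ]
det(A) = (-1)^0 * (2) * (2) * (1) * (-9) = -36  (0 row swaps -> sign +1)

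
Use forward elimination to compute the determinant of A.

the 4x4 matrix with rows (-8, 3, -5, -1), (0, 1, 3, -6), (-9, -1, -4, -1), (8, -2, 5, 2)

det(A) = -199

Forward elimination:
R3 <- R3 - (9/8)*R1:  [     0  -35/8   13/8    1/8 ]
R4 <- R4 - (-1)*R1:  [ 0  1  0  1 ]
R3 <- R3 - (-35/8)*R2:  [      0       0    59/4  -209/8 ]
R4 <- R4 - (1)*R2:  [  0   0  -3   7 ]
R4 <- R4 - (-12/59)*R3:  [       0        0        0  199/118 ]
Upper-triangular form:
[ -8  3    -5       -1 ]
[  0  1     3       -6 ]
[  0  0  59/4   -209/8 ]
[  0  0     0  199/118 ]
det(A) = (-1)^0 * (-8) * (1) * (59/4) * (199/118) = -199  (0 row swaps -> sign +1)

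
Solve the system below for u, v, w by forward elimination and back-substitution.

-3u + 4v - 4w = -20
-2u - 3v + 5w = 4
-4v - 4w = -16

Forward elimination on [A|b]:
R2 <- R2 - (2/3)*R1:  [     0  -17/3   23/3   52/3 ]
R3 <- R3 - (12/17)*R2:  [       0        0  -160/17  -480/17 ]
Row echelon form:
[ -3      4       -4  |      -20 ]
[  0  -17/3     23/3  |     52/3 ]
[  0      0  -160/17  |  -480/17 ]
Back-substitution:
w = (-480/17) / (-160/17) = 3
v = (52/3 - (23/3)*(3)) / (-17/3) = 1
u = (-20 - (4)*(1) - (-4)*(3)) / -3 = 4

(4, 1, 3)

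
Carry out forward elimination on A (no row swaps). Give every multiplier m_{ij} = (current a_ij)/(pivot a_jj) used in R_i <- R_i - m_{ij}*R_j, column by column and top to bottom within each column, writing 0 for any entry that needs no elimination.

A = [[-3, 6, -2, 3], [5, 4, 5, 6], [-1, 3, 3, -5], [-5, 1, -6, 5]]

multipliers: -5/3, 1/3, 5/3, 1/14, -9/14, -67/149

Forward elimination:
R2 <- R2 - (-5/3)*R1:  [   0   14  5/3   11 ]
R3 <- R3 - (1/3)*R1:  [    0     1  11/3    -6 ]
R4 <- R4 - (5/3)*R1:  [    0    -9  -8/3     0 ]
R3 <- R3 - (1/14)*R2:  [      0       0  149/42  -95/14 ]
R4 <- R4 - (-9/14)*R2:  [      0       0  -67/42   99/14 ]
R4 <- R4 - (-67/149)*R3:  [       0        0        0  599/149 ]
Multipliers (in order of application): m_{21} = -5/3, m_{31} = 1/3, m_{41} = 5/3, m_{32} = 1/14, m_{42} = -9/14, m_{43} = -67/149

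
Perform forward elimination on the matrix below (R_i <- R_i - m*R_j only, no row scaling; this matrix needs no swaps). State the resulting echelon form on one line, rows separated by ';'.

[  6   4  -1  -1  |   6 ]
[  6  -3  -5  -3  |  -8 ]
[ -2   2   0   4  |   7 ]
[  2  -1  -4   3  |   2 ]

Forward elimination:
R2 <- R2 - (1)*R1:  [   0   -7   -4   -2  -14 ]
R3 <- R3 - (-1/3)*R1:  [    0  10/3  -1/3  11/3     9 ]
R4 <- R4 - (1/3)*R1:  [     0   -7/3  -11/3   10/3      0 ]
R3 <- R3 - (-10/21)*R2:  [      0       0  -47/21    19/7     7/3 ]
R4 <- R4 - (1/3)*R2:  [    0     0  -7/3     4  14/3 ]
R4 <- R4 - (49/47)*R3:  [      0       0       0   55/47  105/47 ]
Row echelon form:
[ 6   4      -1     -1  |       6 ]
[ 0  -7      -4     -2  |     -14 ]
[ 0   0  -47/21   19/7  |     7/3 ]
[ 0   0       0  55/47  |  105/47 ]

REF = [6 4 -1 -1 6; 0 -7 -4 -2 -14; 0 0 -47/21 19/7 7/3; 0 0 0 55/47 105/47]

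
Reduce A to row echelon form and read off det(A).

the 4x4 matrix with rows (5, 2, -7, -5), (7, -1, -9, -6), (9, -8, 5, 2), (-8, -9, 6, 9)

det(A) = -818

Forward elimination:
R2 <- R2 - (7/5)*R1:  [     0  -19/5    4/5      1 ]
R3 <- R3 - (9/5)*R1:  [     0  -58/5   88/5     11 ]
R4 <- R4 - (-8/5)*R1:  [     0  -29/5  -26/5      1 ]
R3 <- R3 - (58/19)*R2:  [      0       0  288/19  151/19 ]
R4 <- R4 - (29/19)*R2:  [       0        0  -122/19   -10/19 ]
R4 <- R4 - (-61/144)*R3:  [       0        0        0  409/144 ]
Upper-triangular form:
[ 5      2      -7       -5 ]
[ 0  -19/5     4/5        1 ]
[ 0      0  288/19   151/19 ]
[ 0      0       0  409/144 ]
det(A) = (-1)^0 * (5) * (-19/5) * (288/19) * (409/144) = -818  (0 row swaps -> sign +1)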